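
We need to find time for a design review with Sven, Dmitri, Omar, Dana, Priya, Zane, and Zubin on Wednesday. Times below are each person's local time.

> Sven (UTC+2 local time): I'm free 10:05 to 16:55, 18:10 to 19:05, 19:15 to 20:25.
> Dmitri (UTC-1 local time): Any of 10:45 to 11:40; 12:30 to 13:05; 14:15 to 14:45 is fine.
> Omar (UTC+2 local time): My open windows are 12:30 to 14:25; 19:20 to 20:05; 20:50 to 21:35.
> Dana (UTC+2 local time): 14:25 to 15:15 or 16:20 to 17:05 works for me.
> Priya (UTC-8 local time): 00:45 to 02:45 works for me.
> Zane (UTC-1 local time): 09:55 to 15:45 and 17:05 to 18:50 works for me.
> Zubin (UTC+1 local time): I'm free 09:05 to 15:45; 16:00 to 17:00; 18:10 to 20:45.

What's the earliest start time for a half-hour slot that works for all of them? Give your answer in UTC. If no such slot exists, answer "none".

Sven in UTC: 08:05-14:55, 16:10-17:05, 17:15-18:25 (subtract 2h to convert from UTC+2).
Dmitri in UTC: 11:45-12:40, 13:30-14:05, 15:15-15:45 (add 1h to convert from UTC-1).
Omar in UTC: 10:30-12:25, 17:20-18:05, 18:50-19:35 (subtract 2h to convert from UTC+2).
Dana in UTC: 12:25-13:15, 14:20-15:05 (subtract 2h to convert from UTC+2).
Priya in UTC: 08:45-10:45 (add 8h to convert from UTC-8).
Zane in UTC: 10:55-16:45, 18:05-19:50 (add 1h to convert from UTC-1).
Zubin in UTC: 08:05-14:45, 15:00-16:00, 17:10-19:45 (subtract 1h to convert from UTC+1).
Sven ∩ Dmitri: 11:45-12:40, 13:30-14:05.
Sven ∩ Dmitri ∩ Omar: 11:45-12:25.
Sven ∩ Dmitri ∩ Omar ∩ Dana: ∅.
Sven ∩ Dmitri ∩ Omar ∩ Dana ∩ Priya: ∅.
Sven ∩ Dmitri ∩ Omar ∩ Dana ∩ Priya ∩ Zane: ∅.
Sven ∩ Dmitri ∩ Omar ∩ Dana ∩ Priya ∩ Zane ∩ Zubin: ∅.
There is no time when everyone is free.
No common window is at least 30 minutes long.

none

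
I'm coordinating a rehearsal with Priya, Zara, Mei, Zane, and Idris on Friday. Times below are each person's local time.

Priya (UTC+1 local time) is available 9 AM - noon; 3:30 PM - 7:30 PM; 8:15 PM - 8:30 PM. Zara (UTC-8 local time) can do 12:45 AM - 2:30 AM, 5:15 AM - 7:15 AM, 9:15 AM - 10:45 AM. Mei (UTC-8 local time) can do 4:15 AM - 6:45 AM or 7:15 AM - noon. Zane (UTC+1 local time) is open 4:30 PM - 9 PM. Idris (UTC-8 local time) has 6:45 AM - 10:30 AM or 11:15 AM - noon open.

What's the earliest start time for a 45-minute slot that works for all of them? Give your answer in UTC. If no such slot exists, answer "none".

Priya in UTC: 08:00-11:00, 14:30-18:30, 19:15-19:30 (subtract 1h to convert from UTC+1).
Zara in UTC: 08:45-10:30, 13:15-15:15, 17:15-18:45 (add 8h to convert from UTC-8).
Mei in UTC: 12:15-14:45, 15:15-20:00 (add 8h to convert from UTC-8).
Zane in UTC: 15:30-20:00 (subtract 1h to convert from UTC+1).
Idris in UTC: 14:45-18:30, 19:15-20:00 (add 8h to convert from UTC-8).
Priya ∩ Zara: 08:45-10:30, 14:30-15:15, 17:15-18:30.
Priya ∩ Zara ∩ Mei: 14:30-14:45, 17:15-18:30.
Priya ∩ Zara ∩ Mei ∩ Zane: 17:15-18:30.
Priya ∩ Zara ∩ Mei ∩ Zane ∩ Idris: 17:15-18:30.
So the common availability across everyone is 17:15-18:30.
The first common window of at least 45 minutes is 17:15-18:30, so the earliest start is 17:15.

17:15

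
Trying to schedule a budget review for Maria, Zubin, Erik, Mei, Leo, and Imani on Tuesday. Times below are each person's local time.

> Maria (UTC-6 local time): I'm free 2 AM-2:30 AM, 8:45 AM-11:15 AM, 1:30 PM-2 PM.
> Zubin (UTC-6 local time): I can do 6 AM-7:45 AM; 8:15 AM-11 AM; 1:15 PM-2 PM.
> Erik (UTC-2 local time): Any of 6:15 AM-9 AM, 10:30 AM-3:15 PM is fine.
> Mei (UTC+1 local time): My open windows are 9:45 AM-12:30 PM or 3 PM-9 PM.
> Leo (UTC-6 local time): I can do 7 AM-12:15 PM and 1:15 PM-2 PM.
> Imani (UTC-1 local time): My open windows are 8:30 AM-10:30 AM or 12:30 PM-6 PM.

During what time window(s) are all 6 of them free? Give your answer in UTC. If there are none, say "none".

14:45-17:00

Maria in UTC: 08:00-08:30, 14:45-17:15, 19:30-20:00 (add 6h to convert from UTC-6).
Zubin in UTC: 12:00-13:45, 14:15-17:00, 19:15-20:00 (add 6h to convert from UTC-6).
Erik in UTC: 08:15-11:00, 12:30-17:15 (add 2h to convert from UTC-2).
Mei in UTC: 08:45-11:30, 14:00-20:00 (subtract 1h to convert from UTC+1).
Leo in UTC: 13:00-18:15, 19:15-20:00 (add 6h to convert from UTC-6).
Imani in UTC: 09:30-11:30, 13:30-19:00 (add 1h to convert from UTC-1).
Maria ∩ Zubin: 14:45-17:00, 19:30-20:00.
Maria ∩ Zubin ∩ Erik: 14:45-17:00.
Maria ∩ Zubin ∩ Erik ∩ Mei: 14:45-17:00.
Maria ∩ Zubin ∩ Erik ∩ Mei ∩ Leo: 14:45-17:00.
Maria ∩ Zubin ∩ Erik ∩ Mei ∩ Leo ∩ Imani: 14:45-17:00.
So the common availability across everyone is 14:45-17:00.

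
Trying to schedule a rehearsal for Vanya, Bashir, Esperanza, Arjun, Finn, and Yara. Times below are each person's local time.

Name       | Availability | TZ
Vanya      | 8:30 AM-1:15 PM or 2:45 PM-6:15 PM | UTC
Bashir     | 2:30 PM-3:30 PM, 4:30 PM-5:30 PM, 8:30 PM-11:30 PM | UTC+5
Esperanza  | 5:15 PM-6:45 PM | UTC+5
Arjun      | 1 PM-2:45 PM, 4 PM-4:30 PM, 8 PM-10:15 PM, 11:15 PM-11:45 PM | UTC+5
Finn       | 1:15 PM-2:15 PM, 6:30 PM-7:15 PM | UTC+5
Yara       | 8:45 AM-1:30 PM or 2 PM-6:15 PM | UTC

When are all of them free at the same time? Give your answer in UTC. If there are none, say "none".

none

Vanya in UTC: 08:30-13:15, 14:45-18:15.
Bashir in UTC: 09:30-10:30, 11:30-12:30, 15:30-18:30 (subtract 5h to convert from UTC+5).
Esperanza in UTC: 12:15-13:45 (subtract 5h to convert from UTC+5).
Arjun in UTC: 08:00-09:45, 11:00-11:30, 15:00-17:15, 18:15-18:45 (subtract 5h to convert from UTC+5).
Finn in UTC: 08:15-09:15, 13:30-14:15 (subtract 5h to convert from UTC+5).
Yara in UTC: 08:45-13:30, 14:00-18:15.
Vanya ∩ Bashir: 09:30-10:30, 11:30-12:30, 15:30-18:15.
Vanya ∩ Bashir ∩ Esperanza: 12:15-12:30.
Vanya ∩ Bashir ∩ Esperanza ∩ Arjun: ∅.
Vanya ∩ Bashir ∩ Esperanza ∩ Arjun ∩ Finn: ∅.
Vanya ∩ Bashir ∩ Esperanza ∩ Arjun ∩ Finn ∩ Yara: ∅.
There is no time when everyone is free.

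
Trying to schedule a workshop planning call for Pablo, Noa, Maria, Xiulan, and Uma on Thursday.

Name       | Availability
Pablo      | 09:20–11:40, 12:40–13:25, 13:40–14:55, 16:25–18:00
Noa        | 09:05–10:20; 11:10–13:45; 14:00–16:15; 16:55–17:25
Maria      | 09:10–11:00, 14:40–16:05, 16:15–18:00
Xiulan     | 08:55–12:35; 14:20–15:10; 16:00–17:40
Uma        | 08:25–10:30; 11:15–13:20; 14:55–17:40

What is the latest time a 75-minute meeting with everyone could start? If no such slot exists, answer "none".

Pablo ∩ Noa: 09:20-10:20, 11:10-11:40, 12:40-13:25, 13:40-13:45, 14:00-14:55, 16:55-17:25.
Pablo ∩ Noa ∩ Maria: 09:20-10:20, 14:40-14:55, 16:55-17:25.
Pablo ∩ Noa ∩ Maria ∩ Xiulan: 09:20-10:20, 14:40-14:55, 16:55-17:25.
Pablo ∩ Noa ∩ Maria ∩ Xiulan ∩ Uma: 09:20-10:20, 16:55-17:25.
No common window is at least 75 minutes long.

none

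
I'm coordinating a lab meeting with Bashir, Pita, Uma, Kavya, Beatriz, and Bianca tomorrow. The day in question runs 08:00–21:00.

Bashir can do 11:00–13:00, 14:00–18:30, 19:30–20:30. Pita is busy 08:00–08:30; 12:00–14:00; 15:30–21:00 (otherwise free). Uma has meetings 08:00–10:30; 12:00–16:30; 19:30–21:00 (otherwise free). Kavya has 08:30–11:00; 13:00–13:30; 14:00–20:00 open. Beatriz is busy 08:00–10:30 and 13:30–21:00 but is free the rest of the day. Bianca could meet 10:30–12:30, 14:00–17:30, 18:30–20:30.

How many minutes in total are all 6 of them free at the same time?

0

Bashir free: 11:00-13:00, 14:00-18:30, 19:30-20:30.
Pita free: 08:30-12:00, 14:00-15:30 (invert busy blocks within the working day).
Uma free: 10:30-12:00, 16:30-19:30 (invert busy blocks within the working day).
Kavya free: 08:30-11:00, 13:00-13:30, 14:00-20:00.
Beatriz free: 10:30-13:30 (invert busy blocks within the working day).
Bianca free: 10:30-12:30, 14:00-17:30, 18:30-20:30.
Bashir ∩ Pita: 11:00-12:00, 14:00-15:30.
Bashir ∩ Pita ∩ Uma: 11:00-12:00.
Bashir ∩ Pita ∩ Uma ∩ Kavya: ∅.
Bashir ∩ Pita ∩ Uma ∩ Kavya ∩ Beatriz: ∅.
Bashir ∩ Pita ∩ Uma ∩ Kavya ∩ Beatriz ∩ Bianca: ∅.
There is no time when everyone is free.
There is no common window, so the total is 0 minutes.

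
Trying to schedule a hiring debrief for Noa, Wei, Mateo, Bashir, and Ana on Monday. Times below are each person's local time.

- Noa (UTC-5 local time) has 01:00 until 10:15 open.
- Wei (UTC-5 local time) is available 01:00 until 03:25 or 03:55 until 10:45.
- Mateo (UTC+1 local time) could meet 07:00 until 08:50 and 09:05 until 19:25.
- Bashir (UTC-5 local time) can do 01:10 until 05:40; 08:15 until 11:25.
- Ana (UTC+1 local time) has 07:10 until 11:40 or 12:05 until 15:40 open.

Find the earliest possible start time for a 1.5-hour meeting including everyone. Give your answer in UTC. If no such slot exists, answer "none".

06:10

Noa in UTC: 06:00-15:15 (add 5h to convert from UTC-5).
Wei in UTC: 06:00-08:25, 08:55-15:45 (add 5h to convert from UTC-5).
Mateo in UTC: 06:00-07:50, 08:05-18:25 (subtract 1h to convert from UTC+1).
Bashir in UTC: 06:10-10:40, 13:15-16:25 (add 5h to convert from UTC-5).
Ana in UTC: 06:10-10:40, 11:05-14:40 (subtract 1h to convert from UTC+1).
Noa ∩ Wei: 06:00-08:25, 08:55-15:15.
Noa ∩ Wei ∩ Mateo: 06:00-07:50, 08:05-08:25, 08:55-15:15.
Noa ∩ Wei ∩ Mateo ∩ Bashir: 06:10-07:50, 08:05-08:25, 08:55-10:40, 13:15-15:15.
Noa ∩ Wei ∩ Mateo ∩ Bashir ∩ Ana: 06:10-07:50, 08:05-08:25, 08:55-10:40, 13:15-14:40.
The first common window of at least 90 minutes is 06:10-07:50, so the earliest start is 06:10.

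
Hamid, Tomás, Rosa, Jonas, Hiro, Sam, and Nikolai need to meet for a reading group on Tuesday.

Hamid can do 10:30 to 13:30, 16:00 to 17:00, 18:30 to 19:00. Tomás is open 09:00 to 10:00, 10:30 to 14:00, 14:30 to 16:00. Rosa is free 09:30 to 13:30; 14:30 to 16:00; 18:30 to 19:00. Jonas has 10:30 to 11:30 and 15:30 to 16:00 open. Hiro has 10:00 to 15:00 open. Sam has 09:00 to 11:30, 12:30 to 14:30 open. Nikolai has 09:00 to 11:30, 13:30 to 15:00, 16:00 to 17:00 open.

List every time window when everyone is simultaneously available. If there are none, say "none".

Hamid ∩ Tomás: 10:30-13:30.
Hamid ∩ Tomás ∩ Rosa: 10:30-13:30.
Hamid ∩ Tomás ∩ Rosa ∩ Jonas: 10:30-11:30.
Hamid ∩ Tomás ∩ Rosa ∩ Jonas ∩ Hiro: 10:30-11:30.
Hamid ∩ Tomás ∩ Rosa ∩ Jonas ∩ Hiro ∩ Sam: 10:30-11:30.
Hamid ∩ Tomás ∩ Rosa ∩ Jonas ∩ Hiro ∩ Sam ∩ Nikolai: 10:30-11:30.

10:30-11:30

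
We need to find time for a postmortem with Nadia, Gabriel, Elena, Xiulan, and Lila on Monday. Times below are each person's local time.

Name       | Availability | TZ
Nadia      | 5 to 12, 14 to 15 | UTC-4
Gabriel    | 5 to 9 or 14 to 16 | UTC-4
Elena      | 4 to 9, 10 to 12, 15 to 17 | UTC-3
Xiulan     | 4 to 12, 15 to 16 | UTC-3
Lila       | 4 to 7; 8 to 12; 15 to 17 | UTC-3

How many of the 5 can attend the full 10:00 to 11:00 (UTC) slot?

4

Nadia in UTC: 09:00-16:00, 18:00-19:00 (add 4h to convert from UTC-4).
Gabriel in UTC: 09:00-13:00, 18:00-20:00 (add 4h to convert from UTC-4).
Elena in UTC: 07:00-12:00, 13:00-15:00, 18:00-20:00 (add 3h to convert from UTC-3).
Xiulan in UTC: 07:00-15:00, 18:00-19:00 (add 3h to convert from UTC-3).
Lila in UTC: 07:00-10:00, 11:00-15:00, 18:00-20:00 (add 3h to convert from UTC-3).
Nadia, Gabriel, Elena, and Xiulan can make the full 10:00-11:00 slot — that's 4.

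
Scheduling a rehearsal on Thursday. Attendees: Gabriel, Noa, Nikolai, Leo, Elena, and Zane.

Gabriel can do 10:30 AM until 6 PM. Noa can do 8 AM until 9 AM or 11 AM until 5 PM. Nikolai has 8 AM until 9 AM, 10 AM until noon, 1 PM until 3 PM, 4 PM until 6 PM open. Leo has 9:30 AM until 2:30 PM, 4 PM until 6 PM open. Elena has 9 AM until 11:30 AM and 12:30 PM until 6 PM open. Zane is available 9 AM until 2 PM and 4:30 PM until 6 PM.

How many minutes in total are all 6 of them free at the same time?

Gabriel ∩ Noa: 11:00-17:00.
Gabriel ∩ Noa ∩ Nikolai: 11:00-12:00, 13:00-15:00, 16:00-17:00.
Gabriel ∩ Noa ∩ Nikolai ∩ Leo: 11:00-12:00, 13:00-14:30, 16:00-17:00.
Gabriel ∩ Noa ∩ Nikolai ∩ Leo ∩ Elena: 11:00-11:30, 13:00-14:30, 16:00-17:00.
Gabriel ∩ Noa ∩ Nikolai ∩ Leo ∩ Elena ∩ Zane: 11:00-11:30, 13:00-14:00, 16:30-17:00.
Those are the intersection windows.
Summing the common windows: 30 + 60 + 30 = 120 minutes.

120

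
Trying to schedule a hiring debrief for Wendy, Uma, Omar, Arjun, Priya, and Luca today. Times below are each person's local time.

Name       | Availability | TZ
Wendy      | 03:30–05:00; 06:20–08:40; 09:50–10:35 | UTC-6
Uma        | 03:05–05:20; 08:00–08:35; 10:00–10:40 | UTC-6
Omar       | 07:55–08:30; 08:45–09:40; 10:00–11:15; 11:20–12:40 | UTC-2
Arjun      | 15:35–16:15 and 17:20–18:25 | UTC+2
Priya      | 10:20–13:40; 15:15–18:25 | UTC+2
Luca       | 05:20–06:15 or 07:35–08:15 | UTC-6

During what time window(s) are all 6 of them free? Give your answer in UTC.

14:00-14:15

Wendy in UTC: 09:30-11:00, 12:20-14:40, 15:50-16:35 (add 6h to convert from UTC-6).
Uma in UTC: 09:05-11:20, 14:00-14:35, 16:00-16:40 (add 6h to convert from UTC-6).
Omar in UTC: 09:55-10:30, 10:45-11:40, 12:00-13:15, 13:20-14:40 (add 2h to convert from UTC-2).
Arjun in UTC: 13:35-14:15, 15:20-16:25 (subtract 2h to convert from UTC+2).
Priya in UTC: 08:20-11:40, 13:15-16:25 (subtract 2h to convert from UTC+2).
Luca in UTC: 11:20-12:15, 13:35-14:15 (add 6h to convert from UTC-6).
Wendy ∩ Uma: 09:30-11:00, 14:00-14:35, 16:00-16:35.
Wendy ∩ Uma ∩ Omar: 09:55-10:30, 10:45-11:00, 14:00-14:35.
Wendy ∩ Uma ∩ Omar ∩ Arjun: 14:00-14:15.
Wendy ∩ Uma ∩ Omar ∩ Arjun ∩ Priya: 14:00-14:15.
Wendy ∩ Uma ∩ Omar ∩ Arjun ∩ Priya ∩ Luca: 14:00-14:15.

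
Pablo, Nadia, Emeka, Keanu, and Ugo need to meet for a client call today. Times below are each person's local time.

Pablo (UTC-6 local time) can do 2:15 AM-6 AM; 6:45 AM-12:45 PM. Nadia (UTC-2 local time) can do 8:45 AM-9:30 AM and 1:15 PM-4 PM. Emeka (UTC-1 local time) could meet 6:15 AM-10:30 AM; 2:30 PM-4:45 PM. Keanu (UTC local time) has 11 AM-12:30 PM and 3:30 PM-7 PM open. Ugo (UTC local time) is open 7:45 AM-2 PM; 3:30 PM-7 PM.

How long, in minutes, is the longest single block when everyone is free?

135

Pablo in UTC: 08:15-12:00, 12:45-18:45 (add 6h to convert from UTC-6).
Nadia in UTC: 10:45-11:30, 15:15-18:00 (add 2h to convert from UTC-2).
Emeka in UTC: 07:15-11:30, 15:30-17:45 (add 1h to convert from UTC-1).
Keanu in UTC: 11:00-12:30, 15:30-19:00.
Ugo in UTC: 07:45-14:00, 15:30-19:00.
Pablo ∩ Nadia: 10:45-11:30, 15:15-18:00.
Pablo ∩ Nadia ∩ Emeka: 10:45-11:30, 15:30-17:45.
Pablo ∩ Nadia ∩ Emeka ∩ Keanu: 11:00-11:30, 15:30-17:45.
Pablo ∩ Nadia ∩ Emeka ∩ Keanu ∩ Ugo: 11:00-11:30, 15:30-17:45.
So the common availability across everyone is 11:00-11:30, 15:30-17:45.
The longest is 15:30-17:45 at 135 minutes.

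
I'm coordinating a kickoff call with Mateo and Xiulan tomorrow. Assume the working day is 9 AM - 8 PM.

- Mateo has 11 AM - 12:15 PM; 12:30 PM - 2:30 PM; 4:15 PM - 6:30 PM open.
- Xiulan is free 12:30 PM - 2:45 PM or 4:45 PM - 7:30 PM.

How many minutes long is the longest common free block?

Mateo ∩ Xiulan: 12:30-14:30, 16:45-18:30.
Those are the intersection windows.
The longest is 12:30-14:30 at 120 minutes.

120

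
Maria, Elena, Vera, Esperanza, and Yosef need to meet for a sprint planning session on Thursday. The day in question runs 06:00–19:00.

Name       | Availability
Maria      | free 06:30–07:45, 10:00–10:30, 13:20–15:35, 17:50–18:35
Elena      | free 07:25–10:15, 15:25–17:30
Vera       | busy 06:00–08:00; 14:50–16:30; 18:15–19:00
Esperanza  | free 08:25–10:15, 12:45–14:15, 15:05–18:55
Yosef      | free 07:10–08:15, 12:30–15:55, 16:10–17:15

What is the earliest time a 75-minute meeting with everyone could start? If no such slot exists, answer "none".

Maria free: 06:30-07:45, 10:00-10:30, 13:20-15:35, 17:50-18:35.
Elena free: 07:25-10:15, 15:25-17:30.
Vera free: 08:00-14:50, 16:30-18:15 (invert busy blocks within the working day).
Esperanza free: 08:25-10:15, 12:45-14:15, 15:05-18:55.
Yosef free: 07:10-08:15, 12:30-15:55, 16:10-17:15.
Maria ∩ Elena: 07:25-07:45, 10:00-10:15, 15:25-15:35.
Maria ∩ Elena ∩ Vera: 10:00-10:15.
Maria ∩ Elena ∩ Vera ∩ Esperanza: 10:00-10:15.
Maria ∩ Elena ∩ Vera ∩ Esperanza ∩ Yosef: ∅.
There is no time when everyone is free.
No common window is at least 75 minutes long.

none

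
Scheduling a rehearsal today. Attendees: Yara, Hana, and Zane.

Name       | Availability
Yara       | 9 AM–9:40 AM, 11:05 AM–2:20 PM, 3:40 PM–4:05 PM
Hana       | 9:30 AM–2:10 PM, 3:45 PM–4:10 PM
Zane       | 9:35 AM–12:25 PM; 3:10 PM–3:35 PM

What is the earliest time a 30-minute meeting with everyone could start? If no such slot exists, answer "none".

11:05

Yara ∩ Hana: 09:30-09:40, 11:05-14:10, 15:45-16:05.
Yara ∩ Hana ∩ Zane: 09:35-09:40, 11:05-12:25.
The first common window of at least 30 minutes is 11:05-12:25, so the earliest start is 11:05.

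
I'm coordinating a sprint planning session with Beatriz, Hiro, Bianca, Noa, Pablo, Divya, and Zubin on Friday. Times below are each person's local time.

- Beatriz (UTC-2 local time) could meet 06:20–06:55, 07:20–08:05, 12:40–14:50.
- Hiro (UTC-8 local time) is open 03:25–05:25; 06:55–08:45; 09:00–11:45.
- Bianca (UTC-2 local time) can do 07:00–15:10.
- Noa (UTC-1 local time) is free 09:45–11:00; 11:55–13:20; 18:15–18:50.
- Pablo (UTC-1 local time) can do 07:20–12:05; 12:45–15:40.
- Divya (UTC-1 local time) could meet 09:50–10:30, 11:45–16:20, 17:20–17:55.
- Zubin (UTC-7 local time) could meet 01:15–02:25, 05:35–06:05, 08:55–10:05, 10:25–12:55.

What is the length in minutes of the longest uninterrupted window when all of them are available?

0

Beatriz in UTC: 08:20-08:55, 09:20-10:05, 14:40-16:50 (add 2h to convert from UTC-2).
Hiro in UTC: 11:25-13:25, 14:55-16:45, 17:00-19:45 (add 8h to convert from UTC-8).
Bianca in UTC: 09:00-17:10 (add 2h to convert from UTC-2).
Noa in UTC: 10:45-12:00, 12:55-14:20, 19:15-19:50 (add 1h to convert from UTC-1).
Pablo in UTC: 08:20-13:05, 13:45-16:40 (add 1h to convert from UTC-1).
Divya in UTC: 10:50-11:30, 12:45-17:20, 18:20-18:55 (add 1h to convert from UTC-1).
Zubin in UTC: 08:15-09:25, 12:35-13:05, 15:55-17:05, 17:25-19:55 (add 7h to convert from UTC-7).
Beatriz ∩ Hiro: 14:55-16:45.
Beatriz ∩ Hiro ∩ Bianca: 14:55-16:45.
Beatriz ∩ Hiro ∩ Bianca ∩ Noa: ∅.
Beatriz ∩ Hiro ∩ Bianca ∩ Noa ∩ Pablo: ∅.
Beatriz ∩ Hiro ∩ Bianca ∩ Noa ∩ Pablo ∩ Divya: ∅.
Beatriz ∩ Hiro ∩ Bianca ∩ Noa ∩ Pablo ∩ Divya ∩ Zubin: ∅.
There is no time when everyone is free.
No common window exists, so the longest block is 0 minutes.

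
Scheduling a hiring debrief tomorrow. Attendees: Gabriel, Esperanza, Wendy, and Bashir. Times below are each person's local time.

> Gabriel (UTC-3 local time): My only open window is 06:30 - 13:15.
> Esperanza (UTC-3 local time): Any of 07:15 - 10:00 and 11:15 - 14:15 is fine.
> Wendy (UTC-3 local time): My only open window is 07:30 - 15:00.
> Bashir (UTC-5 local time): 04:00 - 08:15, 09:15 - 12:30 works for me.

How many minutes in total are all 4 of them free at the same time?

270

Gabriel in UTC: 09:30-16:15 (add 3h to convert from UTC-3).
Esperanza in UTC: 10:15-13:00, 14:15-17:15 (add 3h to convert from UTC-3).
Wendy in UTC: 10:30-18:00 (add 3h to convert from UTC-3).
Bashir in UTC: 09:00-13:15, 14:15-17:30 (add 5h to convert from UTC-5).
Gabriel ∩ Esperanza: 10:15-13:00, 14:15-16:15.
Gabriel ∩ Esperanza ∩ Wendy: 10:30-13:00, 14:15-16:15.
Gabriel ∩ Esperanza ∩ Wendy ∩ Bashir: 10:30-13:00, 14:15-16:15.
Summing the common windows: 150 + 120 = 270 minutes.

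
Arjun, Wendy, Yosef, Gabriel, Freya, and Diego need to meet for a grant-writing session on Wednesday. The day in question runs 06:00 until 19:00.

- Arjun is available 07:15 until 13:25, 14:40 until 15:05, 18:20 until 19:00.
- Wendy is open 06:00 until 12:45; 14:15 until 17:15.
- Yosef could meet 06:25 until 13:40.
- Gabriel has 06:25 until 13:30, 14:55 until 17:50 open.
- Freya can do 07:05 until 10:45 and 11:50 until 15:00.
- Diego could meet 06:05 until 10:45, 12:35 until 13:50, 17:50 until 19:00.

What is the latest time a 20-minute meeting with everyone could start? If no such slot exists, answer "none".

10:25

Arjun ∩ Wendy: 07:15-12:45, 14:40-15:05.
Arjun ∩ Wendy ∩ Yosef: 07:15-12:45.
Arjun ∩ Wendy ∩ Yosef ∩ Gabriel: 07:15-12:45.
Arjun ∩ Wendy ∩ Yosef ∩ Gabriel ∩ Freya: 07:15-10:45, 11:50-12:45.
Arjun ∩ Wendy ∩ Yosef ∩ Gabriel ∩ Freya ∩ Diego: 07:15-10:45, 12:35-12:45.
The last common window of at least 20 minutes is 07:15-10:45; a 20-minute meeting can start as late as 10:25 and still end by 10:45.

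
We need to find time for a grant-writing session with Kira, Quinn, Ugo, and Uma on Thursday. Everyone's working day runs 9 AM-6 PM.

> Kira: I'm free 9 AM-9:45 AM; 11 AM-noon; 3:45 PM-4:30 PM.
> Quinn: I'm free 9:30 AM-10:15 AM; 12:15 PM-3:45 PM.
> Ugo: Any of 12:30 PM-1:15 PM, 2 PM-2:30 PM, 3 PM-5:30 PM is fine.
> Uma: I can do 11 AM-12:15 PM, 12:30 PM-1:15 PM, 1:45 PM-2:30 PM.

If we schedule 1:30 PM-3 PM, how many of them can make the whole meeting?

Quinn can make the full 13:30-15:00 slot — that's 1.

1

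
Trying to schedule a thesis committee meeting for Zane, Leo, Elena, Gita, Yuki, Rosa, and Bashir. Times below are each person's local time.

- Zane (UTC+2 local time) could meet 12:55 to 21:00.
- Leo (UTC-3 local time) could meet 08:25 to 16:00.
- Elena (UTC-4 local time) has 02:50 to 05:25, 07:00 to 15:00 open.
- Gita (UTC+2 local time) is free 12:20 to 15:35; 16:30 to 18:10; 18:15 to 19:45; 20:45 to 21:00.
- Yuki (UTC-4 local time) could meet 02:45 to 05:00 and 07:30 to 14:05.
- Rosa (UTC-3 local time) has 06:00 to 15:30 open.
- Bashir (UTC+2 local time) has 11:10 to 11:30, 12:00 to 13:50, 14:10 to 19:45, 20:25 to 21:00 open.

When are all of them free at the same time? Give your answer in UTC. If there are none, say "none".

11:30-11:50, 12:10-13:35, 14:30-16:10, 16:15-17:45

Zane in UTC: 10:55-19:00 (subtract 2h to convert from UTC+2).
Leo in UTC: 11:25-19:00 (add 3h to convert from UTC-3).
Elena in UTC: 06:50-09:25, 11:00-19:00 (add 4h to convert from UTC-4).
Gita in UTC: 10:20-13:35, 14:30-16:10, 16:15-17:45, 18:45-19:00 (subtract 2h to convert from UTC+2).
Yuki in UTC: 06:45-09:00, 11:30-18:05 (add 4h to convert from UTC-4).
Rosa in UTC: 09:00-18:30 (add 3h to convert from UTC-3).
Bashir in UTC: 09:10-09:30, 10:00-11:50, 12:10-17:45, 18:25-19:00 (subtract 2h to convert from UTC+2).
Zane ∩ Leo: 11:25-19:00.
Zane ∩ Leo ∩ Elena: 11:25-19:00.
Zane ∩ Leo ∩ Elena ∩ Gita: 11:25-13:35, 14:30-16:10, 16:15-17:45, 18:45-19:00.
Zane ∩ Leo ∩ Elena ∩ Gita ∩ Yuki: 11:30-13:35, 14:30-16:10, 16:15-17:45.
Zane ∩ Leo ∩ Elena ∩ Gita ∩ Yuki ∩ Rosa: 11:30-13:35, 14:30-16:10, 16:15-17:45.
Zane ∩ Leo ∩ Elena ∩ Gita ∩ Yuki ∩ Rosa ∩ Bashir: 11:30-11:50, 12:10-13:35, 14:30-16:10, 16:15-17:45.
Those are the intersection windows.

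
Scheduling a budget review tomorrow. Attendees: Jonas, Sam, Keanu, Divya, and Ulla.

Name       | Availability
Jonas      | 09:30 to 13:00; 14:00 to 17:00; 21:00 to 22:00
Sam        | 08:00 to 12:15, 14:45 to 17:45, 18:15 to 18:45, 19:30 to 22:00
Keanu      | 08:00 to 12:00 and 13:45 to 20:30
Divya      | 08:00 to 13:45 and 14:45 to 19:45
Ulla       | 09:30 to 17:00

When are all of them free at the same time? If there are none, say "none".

Jonas ∩ Sam: 09:30-12:15, 14:45-17:00, 21:00-22:00.
Jonas ∩ Sam ∩ Keanu: 09:30-12:00, 14:45-17:00.
Jonas ∩ Sam ∩ Keanu ∩ Divya: 09:30-12:00, 14:45-17:00.
Jonas ∩ Sam ∩ Keanu ∩ Divya ∩ Ulla: 09:30-12:00, 14:45-17:00.
So the common availability across everyone is 09:30-12:00, 14:45-17:00.

09:30-12:00, 14:45-17:00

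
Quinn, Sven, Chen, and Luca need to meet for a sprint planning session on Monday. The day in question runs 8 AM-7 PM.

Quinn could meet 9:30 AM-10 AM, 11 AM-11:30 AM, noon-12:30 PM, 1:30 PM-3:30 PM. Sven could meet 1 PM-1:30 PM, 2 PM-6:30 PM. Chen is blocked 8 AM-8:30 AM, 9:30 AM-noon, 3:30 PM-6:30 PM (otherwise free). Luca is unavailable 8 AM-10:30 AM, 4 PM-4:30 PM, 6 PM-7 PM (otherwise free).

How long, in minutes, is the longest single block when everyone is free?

Quinn free: 09:30-10:00, 11:00-11:30, 12:00-12:30, 13:30-15:30.
Sven free: 13:00-13:30, 14:00-18:30.
Chen free: 08:30-09:30, 12:00-15:30, 18:30-19:00 (invert busy blocks within the working day).
Luca free: 10:30-16:00, 16:30-18:00 (invert busy blocks within the working day).
Quinn ∩ Sven: 14:00-15:30.
Quinn ∩ Sven ∩ Chen: 14:00-15:30.
Quinn ∩ Sven ∩ Chen ∩ Luca: 14:00-15:30.
The longest is 14:00-15:30 at 90 minutes.

90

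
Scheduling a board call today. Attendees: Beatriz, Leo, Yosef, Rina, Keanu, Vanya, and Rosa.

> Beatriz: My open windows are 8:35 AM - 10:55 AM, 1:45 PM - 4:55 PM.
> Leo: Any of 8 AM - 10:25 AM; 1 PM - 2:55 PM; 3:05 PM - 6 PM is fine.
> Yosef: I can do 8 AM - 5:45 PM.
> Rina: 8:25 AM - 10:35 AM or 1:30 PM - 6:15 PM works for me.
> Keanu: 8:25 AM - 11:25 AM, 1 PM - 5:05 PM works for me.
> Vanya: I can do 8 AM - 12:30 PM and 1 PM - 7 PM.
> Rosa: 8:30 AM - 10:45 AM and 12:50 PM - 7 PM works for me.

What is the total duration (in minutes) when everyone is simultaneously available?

290

Beatriz ∩ Leo: 08:35-10:25, 13:45-14:55, 15:05-16:55.
Beatriz ∩ Leo ∩ Yosef: 08:35-10:25, 13:45-14:55, 15:05-16:55.
Beatriz ∩ Leo ∩ Yosef ∩ Rina: 08:35-10:25, 13:45-14:55, 15:05-16:55.
Beatriz ∩ Leo ∩ Yosef ∩ Rina ∩ Keanu: 08:35-10:25, 13:45-14:55, 15:05-16:55.
Beatriz ∩ Leo ∩ Yosef ∩ Rina ∩ Keanu ∩ Vanya: 08:35-10:25, 13:45-14:55, 15:05-16:55.
Beatriz ∩ Leo ∩ Yosef ∩ Rina ∩ Keanu ∩ Vanya ∩ Rosa: 08:35-10:25, 13:45-14:55, 15:05-16:55.
So the common availability across everyone is 08:35-10:25, 13:45-14:55, 15:05-16:55.
Summing the common windows: 110 + 70 + 110 = 290 minutes.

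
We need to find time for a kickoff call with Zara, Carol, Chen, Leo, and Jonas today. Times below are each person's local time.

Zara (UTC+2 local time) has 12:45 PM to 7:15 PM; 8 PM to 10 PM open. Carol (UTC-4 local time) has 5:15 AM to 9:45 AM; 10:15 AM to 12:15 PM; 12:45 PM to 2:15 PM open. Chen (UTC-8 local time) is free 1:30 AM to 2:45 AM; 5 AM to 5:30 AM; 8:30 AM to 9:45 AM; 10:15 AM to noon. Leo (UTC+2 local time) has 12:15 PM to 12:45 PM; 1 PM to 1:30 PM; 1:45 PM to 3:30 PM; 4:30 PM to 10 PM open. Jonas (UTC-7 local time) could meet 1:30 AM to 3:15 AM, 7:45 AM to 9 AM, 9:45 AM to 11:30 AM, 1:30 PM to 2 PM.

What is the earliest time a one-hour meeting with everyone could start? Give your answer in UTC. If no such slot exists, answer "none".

none

Zara in UTC: 10:45-17:15, 18:00-20:00 (subtract 2h to convert from UTC+2).
Carol in UTC: 09:15-13:45, 14:15-16:15, 16:45-18:15 (add 4h to convert from UTC-4).
Chen in UTC: 09:30-10:45, 13:00-13:30, 16:30-17:45, 18:15-20:00 (add 8h to convert from UTC-8).
Leo in UTC: 10:15-10:45, 11:00-11:30, 11:45-13:30, 14:30-20:00 (subtract 2h to convert from UTC+2).
Jonas in UTC: 08:30-10:15, 14:45-16:00, 16:45-18:30, 20:30-21:00 (add 7h to convert from UTC-7).
Zara ∩ Carol: 10:45-13:45, 14:15-16:15, 16:45-17:15, 18:00-18:15.
Zara ∩ Carol ∩ Chen: 13:00-13:30, 16:45-17:15.
Zara ∩ Carol ∩ Chen ∩ Leo: 13:00-13:30, 16:45-17:15.
Zara ∩ Carol ∩ Chen ∩ Leo ∩ Jonas: 16:45-17:15.
No common window is at least 60 minutes long.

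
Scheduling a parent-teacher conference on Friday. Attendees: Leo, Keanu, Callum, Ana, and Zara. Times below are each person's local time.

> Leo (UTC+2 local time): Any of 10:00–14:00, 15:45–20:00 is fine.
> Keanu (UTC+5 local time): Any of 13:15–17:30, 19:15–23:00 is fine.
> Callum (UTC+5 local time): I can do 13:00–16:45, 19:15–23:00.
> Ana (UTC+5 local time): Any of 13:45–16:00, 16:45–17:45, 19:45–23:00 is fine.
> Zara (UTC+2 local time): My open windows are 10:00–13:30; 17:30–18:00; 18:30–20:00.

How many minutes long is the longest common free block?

Leo in UTC: 08:00-12:00, 13:45-18:00 (subtract 2h to convert from UTC+2).
Keanu in UTC: 08:15-12:30, 14:15-18:00 (subtract 5h to convert from UTC+5).
Callum in UTC: 08:00-11:45, 14:15-18:00 (subtract 5h to convert from UTC+5).
Ana in UTC: 08:45-11:00, 11:45-12:45, 14:45-18:00 (subtract 5h to convert from UTC+5).
Zara in UTC: 08:00-11:30, 15:30-16:00, 16:30-18:00 (subtract 2h to convert from UTC+2).
Leo ∩ Keanu: 08:15-12:00, 14:15-18:00.
Leo ∩ Keanu ∩ Callum: 08:15-11:45, 14:15-18:00.
Leo ∩ Keanu ∩ Callum ∩ Ana: 08:45-11:00, 14:45-18:00.
Leo ∩ Keanu ∩ Callum ∩ Ana ∩ Zara: 08:45-11:00, 15:30-16:00, 16:30-18:00.
So the common availability across everyone is 08:45-11:00, 15:30-16:00, 16:30-18:00.
The longest is 08:45-11:00 at 135 minutes.

135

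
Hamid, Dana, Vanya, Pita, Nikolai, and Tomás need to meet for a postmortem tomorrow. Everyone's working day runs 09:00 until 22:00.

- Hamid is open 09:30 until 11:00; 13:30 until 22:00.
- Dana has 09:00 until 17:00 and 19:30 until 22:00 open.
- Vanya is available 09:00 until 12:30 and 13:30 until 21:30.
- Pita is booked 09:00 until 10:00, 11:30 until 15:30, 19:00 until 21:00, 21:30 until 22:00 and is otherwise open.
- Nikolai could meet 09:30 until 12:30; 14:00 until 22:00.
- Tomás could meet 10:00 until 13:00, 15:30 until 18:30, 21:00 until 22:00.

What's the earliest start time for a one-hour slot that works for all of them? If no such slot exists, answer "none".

10:00

Hamid free: 09:30-11:00, 13:30-22:00.
Dana free: 09:00-17:00, 19:30-22:00.
Vanya free: 09:00-12:30, 13:30-21:30.
Pita free: 10:00-11:30, 15:30-19:00, 21:00-21:30 (invert busy blocks within the working day).
Nikolai free: 09:30-12:30, 14:00-22:00.
Tomás free: 10:00-13:00, 15:30-18:30, 21:00-22:00.
Hamid ∩ Dana: 09:30-11:00, 13:30-17:00, 19:30-22:00.
Hamid ∩ Dana ∩ Vanya: 09:30-11:00, 13:30-17:00, 19:30-21:30.
Hamid ∩ Dana ∩ Vanya ∩ Pita: 10:00-11:00, 15:30-17:00, 21:00-21:30.
Hamid ∩ Dana ∩ Vanya ∩ Pita ∩ Nikolai: 10:00-11:00, 15:30-17:00, 21:00-21:30.
Hamid ∩ Dana ∩ Vanya ∩ Pita ∩ Nikolai ∩ Tomás: 10:00-11:00, 15:30-17:00, 21:00-21:30.
The first common window of at least 60 minutes is 10:00-11:00, so the earliest start is 10:00.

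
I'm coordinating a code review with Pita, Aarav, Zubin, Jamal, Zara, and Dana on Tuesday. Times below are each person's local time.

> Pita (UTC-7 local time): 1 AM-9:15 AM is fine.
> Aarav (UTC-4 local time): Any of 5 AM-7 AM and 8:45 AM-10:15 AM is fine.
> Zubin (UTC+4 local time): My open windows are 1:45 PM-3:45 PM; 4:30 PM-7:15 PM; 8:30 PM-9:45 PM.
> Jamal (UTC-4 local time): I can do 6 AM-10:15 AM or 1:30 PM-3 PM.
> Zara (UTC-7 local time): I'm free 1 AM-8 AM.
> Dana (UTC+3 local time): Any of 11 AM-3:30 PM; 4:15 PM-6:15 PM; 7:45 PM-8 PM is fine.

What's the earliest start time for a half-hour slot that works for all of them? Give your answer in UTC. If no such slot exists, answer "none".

10:00

Pita in UTC: 08:00-16:15 (add 7h to convert from UTC-7).
Aarav in UTC: 09:00-11:00, 12:45-14:15 (add 4h to convert from UTC-4).
Zubin in UTC: 09:45-11:45, 12:30-15:15, 16:30-17:45 (subtract 4h to convert from UTC+4).
Jamal in UTC: 10:00-14:15, 17:30-19:00 (add 4h to convert from UTC-4).
Zara in UTC: 08:00-15:00 (add 7h to convert from UTC-7).
Dana in UTC: 08:00-12:30, 13:15-15:15, 16:45-17:00 (subtract 3h to convert from UTC+3).
Pita ∩ Aarav: 09:00-11:00, 12:45-14:15.
Pita ∩ Aarav ∩ Zubin: 09:45-11:00, 12:45-14:15.
Pita ∩ Aarav ∩ Zubin ∩ Jamal: 10:00-11:00, 12:45-14:15.
Pita ∩ Aarav ∩ Zubin ∩ Jamal ∩ Zara: 10:00-11:00, 12:45-14:15.
Pita ∩ Aarav ∩ Zubin ∩ Jamal ∩ Zara ∩ Dana: 10:00-11:00, 13:15-14:15.
The first common window of at least 30 minutes is 10:00-11:00, so the earliest start is 10:00.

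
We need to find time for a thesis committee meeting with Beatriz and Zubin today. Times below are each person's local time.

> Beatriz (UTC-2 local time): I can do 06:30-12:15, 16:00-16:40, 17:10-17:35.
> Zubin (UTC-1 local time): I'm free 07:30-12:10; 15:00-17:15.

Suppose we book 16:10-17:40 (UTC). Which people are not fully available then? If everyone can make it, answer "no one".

Beatriz in UTC: 08:30-14:15, 18:00-18:40, 19:10-19:35 (add 2h to convert from UTC-2).
Zubin in UTC: 08:30-13:10, 16:00-18:15 (add 1h to convert from UTC-1).
Beatriz: not fully free for 16:10-17:40. Zubin: free for 16:10-17:40.

Beatriz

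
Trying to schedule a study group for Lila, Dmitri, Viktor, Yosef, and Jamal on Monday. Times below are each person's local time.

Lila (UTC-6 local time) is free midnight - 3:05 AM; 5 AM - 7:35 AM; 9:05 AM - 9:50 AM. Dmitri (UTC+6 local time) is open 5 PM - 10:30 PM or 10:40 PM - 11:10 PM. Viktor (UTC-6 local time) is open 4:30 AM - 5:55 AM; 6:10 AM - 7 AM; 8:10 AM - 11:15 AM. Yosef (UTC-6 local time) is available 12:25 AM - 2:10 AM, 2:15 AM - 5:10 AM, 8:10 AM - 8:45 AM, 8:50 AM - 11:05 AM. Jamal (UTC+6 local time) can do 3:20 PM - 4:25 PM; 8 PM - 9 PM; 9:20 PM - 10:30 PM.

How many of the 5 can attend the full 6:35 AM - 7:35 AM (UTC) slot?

2

Lila in UTC: 06:00-09:05, 11:00-13:35, 15:05-15:50 (add 6h to convert from UTC-6).
Dmitri in UTC: 11:00-16:30, 16:40-17:10 (subtract 6h to convert from UTC+6).
Viktor in UTC: 10:30-11:55, 12:10-13:00, 14:10-17:15 (add 6h to convert from UTC-6).
Yosef in UTC: 06:25-08:10, 08:15-11:10, 14:10-14:45, 14:50-17:05 (add 6h to convert from UTC-6).
Jamal in UTC: 09:20-10:25, 14:00-15:00, 15:20-16:30 (subtract 6h to convert from UTC+6).
Lila and Yosef can make the full 06:35-07:35 slot — that's 2.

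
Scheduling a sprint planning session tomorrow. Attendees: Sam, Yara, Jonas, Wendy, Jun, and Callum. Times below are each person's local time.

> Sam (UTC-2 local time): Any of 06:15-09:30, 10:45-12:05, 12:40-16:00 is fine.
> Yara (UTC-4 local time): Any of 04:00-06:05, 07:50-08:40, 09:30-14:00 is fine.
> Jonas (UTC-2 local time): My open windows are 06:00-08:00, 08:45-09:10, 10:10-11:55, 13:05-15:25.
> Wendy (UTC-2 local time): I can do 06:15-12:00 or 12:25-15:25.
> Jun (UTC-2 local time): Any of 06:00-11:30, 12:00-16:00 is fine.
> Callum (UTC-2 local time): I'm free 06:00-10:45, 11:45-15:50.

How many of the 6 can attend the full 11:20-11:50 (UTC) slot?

3

Sam in UTC: 08:15-11:30, 12:45-14:05, 14:40-18:00 (add 2h to convert from UTC-2).
Yara in UTC: 08:00-10:05, 11:50-12:40, 13:30-18:00 (add 4h to convert from UTC-4).
Jonas in UTC: 08:00-10:00, 10:45-11:10, 12:10-13:55, 15:05-17:25 (add 2h to convert from UTC-2).
Wendy in UTC: 08:15-14:00, 14:25-17:25 (add 2h to convert from UTC-2).
Jun in UTC: 08:00-13:30, 14:00-18:00 (add 2h to convert from UTC-2).
Callum in UTC: 08:00-12:45, 13:45-17:50 (add 2h to convert from UTC-2).
Wendy, Jun, and Callum can make the full 11:20-11:50 slot — that's 3.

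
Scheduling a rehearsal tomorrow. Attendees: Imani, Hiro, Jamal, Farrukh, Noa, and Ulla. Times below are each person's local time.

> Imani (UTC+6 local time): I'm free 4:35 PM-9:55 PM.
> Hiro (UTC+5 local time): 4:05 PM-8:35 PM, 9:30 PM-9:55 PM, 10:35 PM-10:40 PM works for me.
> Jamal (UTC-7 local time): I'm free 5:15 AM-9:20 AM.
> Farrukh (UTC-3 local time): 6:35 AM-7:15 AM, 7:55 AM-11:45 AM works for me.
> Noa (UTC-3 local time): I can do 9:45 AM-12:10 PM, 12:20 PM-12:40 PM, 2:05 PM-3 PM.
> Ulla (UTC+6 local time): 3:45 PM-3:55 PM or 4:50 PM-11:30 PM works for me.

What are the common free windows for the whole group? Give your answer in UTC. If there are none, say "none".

Imani in UTC: 10:35-15:55 (subtract 6h to convert from UTC+6).
Hiro in UTC: 11:05-15:35, 16:30-16:55, 17:35-17:40 (subtract 5h to convert from UTC+5).
Jamal in UTC: 12:15-16:20 (add 7h to convert from UTC-7).
Farrukh in UTC: 09:35-10:15, 10:55-14:45 (add 3h to convert from UTC-3).
Noa in UTC: 12:45-15:10, 15:20-15:40, 17:05-18:00 (add 3h to convert from UTC-3).
Ulla in UTC: 09:45-09:55, 10:50-17:30 (subtract 6h to convert from UTC+6).
Imani ∩ Hiro: 11:05-15:35.
Imani ∩ Hiro ∩ Jamal: 12:15-15:35.
Imani ∩ Hiro ∩ Jamal ∩ Farrukh: 12:15-14:45.
Imani ∩ Hiro ∩ Jamal ∩ Farrukh ∩ Noa: 12:45-14:45.
Imani ∩ Hiro ∩ Jamal ∩ Farrukh ∩ Noa ∩ Ulla: 12:45-14:45.

12:45-14:45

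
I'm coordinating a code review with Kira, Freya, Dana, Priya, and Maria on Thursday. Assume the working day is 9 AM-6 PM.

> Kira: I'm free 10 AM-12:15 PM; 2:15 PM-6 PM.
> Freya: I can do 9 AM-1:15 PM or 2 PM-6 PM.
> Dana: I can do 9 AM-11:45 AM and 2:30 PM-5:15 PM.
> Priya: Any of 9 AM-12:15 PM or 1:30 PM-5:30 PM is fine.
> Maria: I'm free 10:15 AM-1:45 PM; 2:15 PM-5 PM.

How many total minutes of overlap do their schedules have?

Kira ∩ Freya: 10:00-12:15, 14:15-18:00.
Kira ∩ Freya ∩ Dana: 10:00-11:45, 14:30-17:15.
Kira ∩ Freya ∩ Dana ∩ Priya: 10:00-11:45, 14:30-17:15.
Kira ∩ Freya ∩ Dana ∩ Priya ∩ Maria: 10:15-11:45, 14:30-17:00.
Summing the common windows: 90 + 150 = 240 minutes.

240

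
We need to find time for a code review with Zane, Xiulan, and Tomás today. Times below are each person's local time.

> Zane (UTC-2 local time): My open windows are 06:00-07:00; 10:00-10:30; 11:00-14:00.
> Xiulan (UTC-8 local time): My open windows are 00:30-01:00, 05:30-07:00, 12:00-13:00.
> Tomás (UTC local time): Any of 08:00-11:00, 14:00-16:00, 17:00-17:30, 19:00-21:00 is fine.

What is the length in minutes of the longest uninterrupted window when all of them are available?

60

Zane in UTC: 08:00-09:00, 12:00-12:30, 13:00-16:00 (add 2h to convert from UTC-2).
Xiulan in UTC: 08:30-09:00, 13:30-15:00, 20:00-21:00 (add 8h to convert from UTC-8).
Tomás in UTC: 08:00-11:00, 14:00-16:00, 17:00-17:30, 19:00-21:00.
Zane ∩ Xiulan: 08:30-09:00, 13:30-15:00.
Zane ∩ Xiulan ∩ Tomás: 08:30-09:00, 14:00-15:00.
The longest is 14:00-15:00 at 60 minutes.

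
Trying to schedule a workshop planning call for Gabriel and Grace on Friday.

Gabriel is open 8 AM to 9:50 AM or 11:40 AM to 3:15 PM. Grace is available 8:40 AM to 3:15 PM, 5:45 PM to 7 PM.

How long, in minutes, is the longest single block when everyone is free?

Gabriel ∩ Grace: 08:40-09:50, 11:40-15:15.
Those are the intersection windows.
The longest is 11:40-15:15 at 215 minutes.

215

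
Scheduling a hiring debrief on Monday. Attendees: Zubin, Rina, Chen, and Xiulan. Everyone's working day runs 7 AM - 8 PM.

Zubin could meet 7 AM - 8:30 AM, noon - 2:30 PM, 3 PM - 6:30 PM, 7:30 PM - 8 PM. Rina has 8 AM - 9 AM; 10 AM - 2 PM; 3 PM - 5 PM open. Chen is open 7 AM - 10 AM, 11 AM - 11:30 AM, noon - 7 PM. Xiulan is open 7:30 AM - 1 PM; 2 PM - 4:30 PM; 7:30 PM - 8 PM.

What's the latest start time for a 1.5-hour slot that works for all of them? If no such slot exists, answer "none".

Zubin ∩ Rina: 08:00-08:30, 12:00-14:00, 15:00-17:00.
Zubin ∩ Rina ∩ Chen: 08:00-08:30, 12:00-14:00, 15:00-17:00.
Zubin ∩ Rina ∩ Chen ∩ Xiulan: 08:00-08:30, 12:00-13:00, 15:00-16:30.
Those are the intersection windows.
The last common window of at least 90 minutes is 15:00-16:30; a 90-minute meeting can start as late as 15:00 and still end by 16:30.

15:00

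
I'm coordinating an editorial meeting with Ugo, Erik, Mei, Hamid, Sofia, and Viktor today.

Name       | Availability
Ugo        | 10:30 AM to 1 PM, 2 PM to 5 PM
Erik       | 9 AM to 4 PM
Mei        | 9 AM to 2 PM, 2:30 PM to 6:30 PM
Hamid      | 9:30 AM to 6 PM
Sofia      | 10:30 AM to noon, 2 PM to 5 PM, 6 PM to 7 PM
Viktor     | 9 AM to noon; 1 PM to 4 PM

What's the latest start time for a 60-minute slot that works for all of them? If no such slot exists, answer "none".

15:00

Ugo ∩ Erik: 10:30-13:00, 14:00-16:00.
Ugo ∩ Erik ∩ Mei: 10:30-13:00, 14:30-16:00.
Ugo ∩ Erik ∩ Mei ∩ Hamid: 10:30-13:00, 14:30-16:00.
Ugo ∩ Erik ∩ Mei ∩ Hamid ∩ Sofia: 10:30-12:00, 14:30-16:00.
Ugo ∩ Erik ∩ Mei ∩ Hamid ∩ Sofia ∩ Viktor: 10:30-12:00, 14:30-16:00.
So the common availability across everyone is 10:30-12:00, 14:30-16:00.
The last common window of at least 60 minutes is 14:30-16:00; a 60-minute meeting can start as late as 15:00 and still end by 16:00.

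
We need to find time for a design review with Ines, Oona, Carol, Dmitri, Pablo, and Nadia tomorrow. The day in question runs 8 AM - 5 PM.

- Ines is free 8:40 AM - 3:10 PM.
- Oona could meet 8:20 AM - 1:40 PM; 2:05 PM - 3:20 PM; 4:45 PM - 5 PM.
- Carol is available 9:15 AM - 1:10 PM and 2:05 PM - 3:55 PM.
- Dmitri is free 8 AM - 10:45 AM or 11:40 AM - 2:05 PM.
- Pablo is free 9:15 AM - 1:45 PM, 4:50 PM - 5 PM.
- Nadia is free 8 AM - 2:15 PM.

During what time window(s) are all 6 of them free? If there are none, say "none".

09:15-10:45, 11:40-13:10

Ines ∩ Oona: 08:40-13:40, 14:05-15:10.
Ines ∩ Oona ∩ Carol: 09:15-13:10, 14:05-15:10.
Ines ∩ Oona ∩ Carol ∩ Dmitri: 09:15-10:45, 11:40-13:10.
Ines ∩ Oona ∩ Carol ∩ Dmitri ∩ Pablo: 09:15-10:45, 11:40-13:10.
Ines ∩ Oona ∩ Carol ∩ Dmitri ∩ Pablo ∩ Nadia: 09:15-10:45, 11:40-13:10.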